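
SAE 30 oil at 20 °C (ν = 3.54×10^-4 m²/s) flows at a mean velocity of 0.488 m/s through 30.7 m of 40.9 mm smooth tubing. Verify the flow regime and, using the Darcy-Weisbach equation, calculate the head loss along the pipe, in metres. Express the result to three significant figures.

h_f ≈ 10.3 m

Re = VD/ν = 0.488·0.04090/3.54×10^-4 = 56.4 → laminar (Re < 2300)
f = 64/Re = 1.135
h_f = f(L/D)V²/(2g) = 1.135·(30.7/0.04090)·0.488²/(2·9.81) = 10.34 m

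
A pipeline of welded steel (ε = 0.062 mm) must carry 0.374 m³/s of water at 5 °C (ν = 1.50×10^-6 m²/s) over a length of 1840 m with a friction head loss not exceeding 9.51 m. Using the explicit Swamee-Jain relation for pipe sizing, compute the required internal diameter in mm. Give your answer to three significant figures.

D ≈ 508 mm

Swamee-Jain (Type III): D = 0.66·[ε^1.25·(LQ²/(gh_f))^4.75 + ν·Q^9.4·(L/(gh_f))^5.2]^0.04
LQ²/(gh_f) = 2.759; L/(gh_f) = 19.72
Term 1 = ε^1.25·(…)^4.75 = 6.82×10^-4; Term 2 = ν·Q^9.4·(…)^5.2 = 7.85×10^-4
D = 0.66·(6.82×10^-4 + 7.85×10^-4)^0.04 = 0.5084 m = 508 mm
Check: V = 1.84 m/s, Re = 6.24×10^5, f = 0.01439, h_f = 9.01 m ≈ 9.51 m ✓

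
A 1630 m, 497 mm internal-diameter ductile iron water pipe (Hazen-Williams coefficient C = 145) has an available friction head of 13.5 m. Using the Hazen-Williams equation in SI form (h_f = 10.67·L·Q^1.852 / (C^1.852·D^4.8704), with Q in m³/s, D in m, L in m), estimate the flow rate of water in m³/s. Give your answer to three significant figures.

Q ≈ 0.483 m³/s

Rearranging: Q = [h_f·C^1.852·D^4.8704 / (10.67·L)]^(1/1.852)
Q = [13.5·145^1.852·0.497^4.8704 / (10.67·1630)]^0.540 = 0.4826 m³/s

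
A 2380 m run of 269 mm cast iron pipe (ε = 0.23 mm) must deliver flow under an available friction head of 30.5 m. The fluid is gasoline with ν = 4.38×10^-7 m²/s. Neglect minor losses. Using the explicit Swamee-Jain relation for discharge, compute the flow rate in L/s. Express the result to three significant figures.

Q ≈ 107 L/s

Swamee-Jain (Type II): Q = -0.965·√(gD⁵h_f/L)·ln[ε/(3.7D) + √(3.17ν²L/(gD³h_f))]
√(gD⁵h_f/L) = √(9.81·0.269⁵·30.5/2380) = 0.01331
ε/(3.7D) = 2.31×10^-4; √(3.17ν²L/(gD³h_f)) = 1.58×10^-5
Q = -0.965·0.01331·ln(2.469×10^-4) = 0.1067 m³/s
Check: V = 1.88 m/s, Re = 1.15×10^6, f = 0.01929, h_f = 30.6 m ≈ 30.5 m ✓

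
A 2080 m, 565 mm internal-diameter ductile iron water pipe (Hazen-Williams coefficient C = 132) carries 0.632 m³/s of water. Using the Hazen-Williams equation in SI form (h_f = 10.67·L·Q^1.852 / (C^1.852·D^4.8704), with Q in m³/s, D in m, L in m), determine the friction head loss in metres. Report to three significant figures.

h_f = 10.67·2080·0.632^1.852 / (132^1.852·0.565^4.8704) = 18.09 m

h_f ≈ 18.1 m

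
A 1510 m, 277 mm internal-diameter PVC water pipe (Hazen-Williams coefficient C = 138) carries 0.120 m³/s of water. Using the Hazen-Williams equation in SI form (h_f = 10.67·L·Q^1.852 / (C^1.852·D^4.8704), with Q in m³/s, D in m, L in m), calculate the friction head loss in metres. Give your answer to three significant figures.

h_f = 10.67·1510·0.120^1.852 / (138^1.852·0.277^4.8704) = 17.95 m

h_f ≈ 18.0 m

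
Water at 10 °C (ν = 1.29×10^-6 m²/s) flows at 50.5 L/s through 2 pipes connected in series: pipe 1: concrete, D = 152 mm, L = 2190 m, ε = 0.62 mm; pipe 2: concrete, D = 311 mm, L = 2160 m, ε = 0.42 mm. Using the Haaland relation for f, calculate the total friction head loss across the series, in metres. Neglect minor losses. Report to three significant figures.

Pipe 1: V = 2.783 m/s, Re = 3.28×10^5, ε/D = 0.00408, f = 0.02894, h_1 = f(L/D)V²/2g = 164.6 m
Pipe 2: V = 0.6648 m/s, Re = 1.60×10^5, ε/D = 0.00135, f = 0.02245, h_2 = f(L/D)V²/2g = 3.512 m
Series → Q common, losses add: H = Σh = 168.1 m

H ≈ 168 m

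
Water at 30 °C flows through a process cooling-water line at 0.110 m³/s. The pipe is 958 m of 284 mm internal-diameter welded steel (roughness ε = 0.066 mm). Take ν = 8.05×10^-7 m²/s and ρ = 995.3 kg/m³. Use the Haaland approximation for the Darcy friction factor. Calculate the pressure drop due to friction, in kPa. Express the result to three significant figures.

Δp ≈ 77.8 kPa

V = 4Q/(πD²) = 4·0.110/(π·0.284²) = 1.736 m/s
Re = VD/ν = 1.736·0.284/8.05×10^-7 = 6.13×10^5 → turbulent
ε/D = 0.066/284 = 2.32×10^-4
Haaland: f = 0.01536
h_f = f(L/D)V²/(2g) = 0.01536·(958/0.284)·1.736²/(2·9.81) = 7.964 m
Δp = ρg·h_f = 995.3·9.81·7.964 = 77.76 kPa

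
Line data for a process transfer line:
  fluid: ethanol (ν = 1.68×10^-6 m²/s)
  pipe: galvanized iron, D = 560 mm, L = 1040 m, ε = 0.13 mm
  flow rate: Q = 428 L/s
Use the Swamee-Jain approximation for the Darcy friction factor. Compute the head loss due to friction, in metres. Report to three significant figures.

h_f ≈ 4.47 m

V = 4Q/(πD²) = 4·0.428/(π·0.560²) = 1.738 m/s
Re = VD/ν = 1.738·0.560/1.68×10^-6 = 5.79×10^5 → turbulent
ε/D = 0.13/560 = 2.32×10^-4
Swamee-Jain: f = 0.01563
h_f = f(L/D)V²/(2g) = 0.01563·(1040/0.560)·1.738²/(2·9.81) = 4.467 m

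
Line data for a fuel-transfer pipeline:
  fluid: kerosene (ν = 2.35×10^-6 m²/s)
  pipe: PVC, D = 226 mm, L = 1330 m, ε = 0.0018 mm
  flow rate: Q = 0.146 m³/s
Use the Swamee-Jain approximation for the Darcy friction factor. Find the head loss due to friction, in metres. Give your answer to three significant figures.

V = 4Q/(πD²) = 4·0.146/(π·0.226²) = 3.640 m/s
Re = VD/ν = 3.640·0.226/2.35×10^-6 = 3.50×10^5 → turbulent
ε/D = 0.0018/226 = 7.96×10^-6
Swamee-Jain: f = 0.01407
h_f = f(L/D)V²/(2g) = 0.01407·(1330/0.226)·3.640²/(2·9.81) = 55.91 m

h_f ≈ 55.9 m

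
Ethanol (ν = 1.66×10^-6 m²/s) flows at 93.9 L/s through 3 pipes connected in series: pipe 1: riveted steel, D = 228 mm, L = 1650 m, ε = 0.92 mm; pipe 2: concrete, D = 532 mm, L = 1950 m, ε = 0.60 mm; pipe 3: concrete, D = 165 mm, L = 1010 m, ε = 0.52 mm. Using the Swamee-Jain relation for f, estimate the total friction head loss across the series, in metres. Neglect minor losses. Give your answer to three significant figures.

H ≈ 219 m

Pipe 1: V = 2.300 m/s, Re = 3.16×10^5, ε/D = 0.00404, f = 0.02897, h_1 = f(L/D)V²/2g = 56.53 m
Pipe 2: V = 0.4224 m/s, Re = 1.35×10^5, ε/D = 0.00113, f = 0.02223, h_2 = f(L/D)V²/2g = 0.7411 m
Pipe 3: V = 4.391 m/s, Re = 4.36×10^5, ε/D = 0.00315, f = 0.02695, h_3 = f(L/D)V²/2g = 162.1 m
Series → Q common, losses add: H = Σh = 219.4 m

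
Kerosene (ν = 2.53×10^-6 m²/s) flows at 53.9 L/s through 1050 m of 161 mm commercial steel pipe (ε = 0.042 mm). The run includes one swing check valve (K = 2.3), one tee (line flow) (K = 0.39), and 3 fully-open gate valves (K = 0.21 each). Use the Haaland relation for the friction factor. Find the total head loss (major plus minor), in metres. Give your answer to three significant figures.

V = 4Q/(πD²) = 2.648 m/s; V²/2g = 0.3573 m
Re = 1.68×10^5, ε/D = 2.61×10^-4 → f = 0.01764 (Haaland)
Major: h_f = f(L/D)·V²/2g = 0.01764·6522·0.3573 = 41.10 m
Minor: ΣK = 3.32; h_m = ΣK·V²/2g = 1.186 m
Total H_L = 41.10 + 1.186 = 42.28 m

H_L ≈ 42.3 m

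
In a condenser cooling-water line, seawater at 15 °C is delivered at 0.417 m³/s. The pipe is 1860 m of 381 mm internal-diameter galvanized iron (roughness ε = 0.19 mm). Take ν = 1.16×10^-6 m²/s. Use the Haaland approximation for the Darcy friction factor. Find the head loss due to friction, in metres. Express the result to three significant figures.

V = 4Q/(πD²) = 4·0.417/(π·0.381²) = 3.658 m/s
Re = VD/ν = 3.658·0.381/1.16×10^-6 = 1.20×10^6 → turbulent
ε/D = 0.19/381 = 4.99×10^-4
Haaland: f = 0.01709
h_f = f(L/D)V²/(2g) = 0.01709·(1860/0.381)·3.658²/(2·9.81) = 56.90 m

h_f ≈ 56.9 m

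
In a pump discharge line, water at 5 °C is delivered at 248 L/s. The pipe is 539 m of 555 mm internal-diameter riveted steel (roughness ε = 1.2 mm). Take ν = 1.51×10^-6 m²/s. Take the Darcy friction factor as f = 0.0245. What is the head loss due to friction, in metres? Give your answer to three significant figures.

h_f ≈ 1.27 m

V = 4Q/(πD²) = 4·0.248/(π·0.555²) = 1.025 m/s
h_f = f(L/D)V²/(2g) = 0.02450·(539/0.555)·1.025²/(2·9.81) = 1.274 m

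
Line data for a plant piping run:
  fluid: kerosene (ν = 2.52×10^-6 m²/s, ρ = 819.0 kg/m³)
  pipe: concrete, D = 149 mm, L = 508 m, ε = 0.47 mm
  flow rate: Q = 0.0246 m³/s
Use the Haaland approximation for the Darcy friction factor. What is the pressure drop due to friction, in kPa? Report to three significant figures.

V = 4Q/(πD²) = 4·0.0246/(π·0.149²) = 1.411 m/s
Re = VD/ν = 1.411·0.149/2.52×10^-6 = 8.34×10^4 → turbulent
ε/D = 0.47/149 = 0.00315
Haaland: f = 0.02794
h_f = f(L/D)V²/(2g) = 0.02794·(508/0.149)·1.411²/(2·9.81) = 9.663 m
Δp = ρg·h_f = 819.0·9.81·9.663 = 77.64 kPa

Δp ≈ 77.6 kPa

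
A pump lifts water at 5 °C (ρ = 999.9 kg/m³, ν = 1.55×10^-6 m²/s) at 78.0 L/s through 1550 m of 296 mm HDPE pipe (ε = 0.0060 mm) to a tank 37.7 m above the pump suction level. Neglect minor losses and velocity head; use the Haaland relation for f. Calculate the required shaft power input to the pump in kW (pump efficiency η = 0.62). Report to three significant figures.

V = 4Q/(πD²) = 1.133 m/s; Re = 2.16×10^5; ε/D = 2.03×10^-5; f = 0.01540
h_f = f(L/D)V²/2g = 5.280 m
Total head H = z + h_f = 37.7 + 5.280 = 42.98 m
P_hyd = ρgQH = 999.9·9.81·0.0780·42.98 = 32.88 kW
P_shaft = P_hyd/η = 32.88/0.62 = 53.04 kW

P_shaft ≈ 53.0 kW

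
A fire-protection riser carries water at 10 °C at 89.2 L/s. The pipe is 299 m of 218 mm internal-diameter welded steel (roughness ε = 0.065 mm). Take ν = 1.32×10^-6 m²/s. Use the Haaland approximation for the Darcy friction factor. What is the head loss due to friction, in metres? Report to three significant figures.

h_f ≈ 6.55 m

V = 4Q/(πD²) = 4·0.0892/(π·0.218²) = 2.390 m/s
Re = VD/ν = 2.390·0.218/1.32×10^-6 = 3.95×10^5 → turbulent
ε/D = 0.065/218 = 2.98×10^-4
Haaland: f = 0.01641
h_f = f(L/D)V²/(2g) = 0.01641·(299/0.218)·2.390²/(2·9.81) = 6.552 m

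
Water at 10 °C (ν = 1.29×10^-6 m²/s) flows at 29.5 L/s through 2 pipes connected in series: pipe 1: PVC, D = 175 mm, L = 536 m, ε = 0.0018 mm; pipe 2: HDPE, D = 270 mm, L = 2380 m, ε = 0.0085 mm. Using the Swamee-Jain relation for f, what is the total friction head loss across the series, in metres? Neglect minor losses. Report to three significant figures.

H ≈ 5.92 m

Pipe 1: V = 1.226 m/s, Re = 1.66×10^5, ε/D = 1.03×10^-5, f = 0.01619, h_1 = f(L/D)V²/2g = 3.802 m
Pipe 2: V = 0.5152 m/s, Re = 1.08×10^5, ε/D = 3.15×10^-5, f = 0.01778, h_2 = f(L/D)V²/2g = 2.121 m
Series → Q common, losses add: H = Σh = 5.923 m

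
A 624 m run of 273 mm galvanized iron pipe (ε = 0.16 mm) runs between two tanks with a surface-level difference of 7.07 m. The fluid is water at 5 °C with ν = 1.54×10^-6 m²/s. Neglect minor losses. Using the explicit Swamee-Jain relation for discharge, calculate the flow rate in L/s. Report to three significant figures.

Q ≈ 106 L/s

Swamee-Jain (Type II): Q = -0.965·√(gD⁵h_f/L)·ln[ε/(3.7D) + √(3.17ν²L/(gD³h_f))]
√(gD⁵h_f/L) = √(9.81·0.273⁵·7.07/624) = 0.01298
ε/(3.7D) = 1.58×10^-4; √(3.17ν²L/(gD³h_f)) = 5.77×10^-5
Q = -0.965·0.01298·ln(2.161×10^-4) = 0.1057 m³/s
Check: V = 1.81 m/s, Re = 3.20×10^5, f = 0.01873, h_f = 7.12 m ≈ 7.07 m ✓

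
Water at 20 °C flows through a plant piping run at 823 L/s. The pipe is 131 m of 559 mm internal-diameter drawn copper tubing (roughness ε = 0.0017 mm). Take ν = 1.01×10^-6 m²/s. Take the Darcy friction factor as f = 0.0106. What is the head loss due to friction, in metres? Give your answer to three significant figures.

h_f ≈ 1.42 m

V = 4Q/(πD²) = 4·0.823/(π·0.559²) = 3.353 m/s
h_f = f(L/D)V²/(2g) = 0.01060·(131/0.559)·3.353²/(2·9.81) = 1.424 m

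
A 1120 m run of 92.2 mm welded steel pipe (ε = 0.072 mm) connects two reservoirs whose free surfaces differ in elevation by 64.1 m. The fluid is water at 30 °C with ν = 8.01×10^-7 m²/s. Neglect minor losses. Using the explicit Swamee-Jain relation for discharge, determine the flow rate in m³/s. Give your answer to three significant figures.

Swamee-Jain (Type II): Q = -0.965·√(gD⁵h_f/L)·ln[ε/(3.7D) + √(3.17ν²L/(gD³h_f))]
√(gD⁵h_f/L) = √(9.81·0.0922⁵·64.1/1120) = 0.001934
ε/(3.7D) = 2.11×10^-4; √(3.17ν²L/(gD³h_f)) = 6.80×10^-5
Q = -0.965·0.001934·ln(2.790×10^-4) = 0.01528 m³/s
Check: V = 2.29 m/s, Re = 2.63×10^5, f = 0.01993, h_f = 64.6 m ≈ 64.1 m ✓

Q ≈ 0.0153 m³/s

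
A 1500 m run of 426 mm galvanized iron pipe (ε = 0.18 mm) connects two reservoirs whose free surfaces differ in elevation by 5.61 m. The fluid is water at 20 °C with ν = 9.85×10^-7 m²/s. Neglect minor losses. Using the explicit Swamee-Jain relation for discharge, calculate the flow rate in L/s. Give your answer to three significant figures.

Swamee-Jain (Type II): Q = -0.965·√(gD⁵h_f/L)·ln[ε/(3.7D) + √(3.17ν²L/(gD³h_f))]
√(gD⁵h_f/L) = √(9.81·0.426⁵·5.61/1500) = 0.02269
ε/(3.7D) = 1.14×10^-4; √(3.17ν²L/(gD³h_f)) = 3.29×10^-5
Q = -0.965·0.02269·ln(1.471×10^-4) = 0.1932 m³/s
Check: V = 1.36 m/s, Re = 5.86×10^5, f = 0.01713, h_f = 5.65 m ≈ 5.61 m ✓

Q ≈ 193 L/s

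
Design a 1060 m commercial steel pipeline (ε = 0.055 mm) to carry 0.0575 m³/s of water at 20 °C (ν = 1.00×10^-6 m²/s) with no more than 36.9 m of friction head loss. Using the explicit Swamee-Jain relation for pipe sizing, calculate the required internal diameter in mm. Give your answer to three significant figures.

Swamee-Jain (Type III): D = 0.66·[ε^1.25·(LQ²/(gh_f))^4.75 + ν·Q^9.4·(L/(gh_f))^5.2]^0.04
LQ²/(gh_f) = 0.009682; L/(gh_f) = 2.928
Term 1 = ε^1.25·(…)^4.75 = 1.28×10^-15; Term 2 = ν·Q^9.4·(…)^5.2 = 5.85×10^-16
D = 0.66·(1.28×10^-15 + 5.85×10^-16)^0.04 = 0.1700 m = 170 mm
Check: V = 2.53 m/s, Re = 4.31×10^5, f = 0.01673, h_f = 34.1 m ≈ 36.9 m ✓

D ≈ 170 mm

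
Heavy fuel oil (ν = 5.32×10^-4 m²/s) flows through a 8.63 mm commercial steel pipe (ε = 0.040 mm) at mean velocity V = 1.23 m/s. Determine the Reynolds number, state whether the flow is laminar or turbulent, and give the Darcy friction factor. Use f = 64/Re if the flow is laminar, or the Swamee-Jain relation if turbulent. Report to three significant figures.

Re = VD/ν = 1.230·0.00863/5.32×10^-4 = 20.0
Re < 2300 → laminar → f = 64/Re = 3.208

Re ≈ 20.0; laminar; f = 64/Re ≈ 3.21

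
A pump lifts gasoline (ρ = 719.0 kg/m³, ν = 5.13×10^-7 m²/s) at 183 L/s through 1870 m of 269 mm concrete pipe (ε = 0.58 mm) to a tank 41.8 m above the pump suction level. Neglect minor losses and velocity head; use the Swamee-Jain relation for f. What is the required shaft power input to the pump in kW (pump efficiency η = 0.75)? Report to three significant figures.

V = 4Q/(πD²) = 3.220 m/s; Re = 1.69×10^6; ε/D = 0.00216; f = 0.02405
h_f = f(L/D)V²/2g = 88.36 m
Total head H = z + h_f = 41.8 + 88.36 = 130.2 m
P_hyd = ρgQH = 719.0·9.81·0.183·130.2 = 168.0 kW
P_shaft = P_hyd/η = 168.0/0.75 = 224.0 kW

P_shaft ≈ 224 kW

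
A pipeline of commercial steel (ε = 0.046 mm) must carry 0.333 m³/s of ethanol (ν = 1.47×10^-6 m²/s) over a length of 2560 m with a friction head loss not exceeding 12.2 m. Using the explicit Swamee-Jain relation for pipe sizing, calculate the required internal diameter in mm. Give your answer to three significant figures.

D ≈ 491 mm

Swamee-Jain (Type III): D = 0.66·[ε^1.25·(LQ²/(gh_f))^4.75 + ν·Q^9.4·(L/(gh_f))^5.2]^0.04
LQ²/(gh_f) = 2.372; L/(gh_f) = 21.39
Term 1 = ε^1.25·(…)^4.75 = 2.29×10^-4; Term 2 = ν·Q^9.4·(…)^5.2 = 3.94×10^-4
D = 0.66·(2.29×10^-4 + 3.94×10^-4)^0.04 = 0.4913 m = 491 mm
Check: V = 1.76 m/s, Re = 5.87×10^5, f = 0.01413, h_f = 11.6 m ≈ 12.2 m ✓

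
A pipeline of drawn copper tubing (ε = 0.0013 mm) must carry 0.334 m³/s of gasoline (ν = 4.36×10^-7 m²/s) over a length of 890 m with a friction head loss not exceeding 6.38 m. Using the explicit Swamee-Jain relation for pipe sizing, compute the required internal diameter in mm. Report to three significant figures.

D ≈ 423 mm

Swamee-Jain (Type III): D = 0.66·[ε^1.25·(LQ²/(gh_f))^4.75 + ν·Q^9.4·(L/(gh_f))^5.2]^0.04
LQ²/(gh_f) = 1.586; L/(gh_f) = 14.22
Term 1 = ε^1.25·(…)^4.75 = 3.93×10^-7; Term 2 = ν·Q^9.4·(…)^5.2 = 1.44×10^-5
D = 0.66·(3.93×10^-7 + 1.44×10^-5)^0.04 = 0.4230 m = 423 mm
Check: V = 2.38 m/s, Re = 2.31×10^6, f = 0.01026, h_f = 6.22 m ≈ 6.38 m ✓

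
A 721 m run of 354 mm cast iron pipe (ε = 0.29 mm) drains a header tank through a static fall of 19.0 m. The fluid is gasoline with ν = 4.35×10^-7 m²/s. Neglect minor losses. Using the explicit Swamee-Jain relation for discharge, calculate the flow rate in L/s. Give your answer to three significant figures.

Swamee-Jain (Type II): Q = -0.965·√(gD⁵h_f/L)·ln[ε/(3.7D) + √(3.17ν²L/(gD³h_f))]
√(gD⁵h_f/L) = √(9.81·0.354⁵·19.0/721) = 0.03791
ε/(3.7D) = 2.21×10^-4; √(3.17ν²L/(gD³h_f)) = 7.23×10^-6
Q = -0.965·0.03791·ln(2.286×10^-4) = 0.3067 m³/s
Check: V = 3.12 m/s, Re = 2.54×10^6, f = 0.01891, h_f = 19.1 m ≈ 19.0 m ✓

Q ≈ 307 L/s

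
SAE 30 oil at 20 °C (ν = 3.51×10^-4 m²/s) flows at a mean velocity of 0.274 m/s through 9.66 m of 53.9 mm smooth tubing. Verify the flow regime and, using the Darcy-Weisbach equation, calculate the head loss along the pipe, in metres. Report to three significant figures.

Re = VD/ν = 0.274·0.05390/3.51×10^-4 = 42.1 → laminar (Re < 2300)
f = 64/Re = 1.521
h_f = f(L/D)V²/(2g) = 1.521·(9.66/0.05390)·0.274²/(2·9.81) = 1.043 m

h_f ≈ 1.04 m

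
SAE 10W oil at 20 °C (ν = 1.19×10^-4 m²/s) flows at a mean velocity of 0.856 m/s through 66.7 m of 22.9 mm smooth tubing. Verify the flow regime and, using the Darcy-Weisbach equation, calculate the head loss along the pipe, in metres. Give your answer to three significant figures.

h_f ≈ 42.3 m

Re = VD/ν = 0.856·0.02290/1.19×10^-4 = 165 → laminar (Re < 2300)
f = 64/Re = 0.3885
h_f = f(L/D)V²/(2g) = 0.3885·(66.7/0.02290)·0.856²/(2·9.81) = 42.26 m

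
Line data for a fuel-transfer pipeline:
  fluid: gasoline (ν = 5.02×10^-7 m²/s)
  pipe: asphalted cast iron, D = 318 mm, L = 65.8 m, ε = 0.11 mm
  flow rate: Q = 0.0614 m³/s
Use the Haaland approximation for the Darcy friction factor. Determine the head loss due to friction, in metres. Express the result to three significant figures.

h_f ≈ 0.104 m

V = 4Q/(πD²) = 4·0.0614/(π·0.318²) = 0.7731 m/s
Re = VD/ν = 0.7731·0.318/5.02×10^-7 = 4.90×10^5 → turbulent
ε/D = 0.11/318 = 3.46×10^-4
Haaland: f = 0.01653
h_f = f(L/D)V²/(2g) = 0.01653·(65.8/0.318)·0.7731²/(2·9.81) = 0.1042 m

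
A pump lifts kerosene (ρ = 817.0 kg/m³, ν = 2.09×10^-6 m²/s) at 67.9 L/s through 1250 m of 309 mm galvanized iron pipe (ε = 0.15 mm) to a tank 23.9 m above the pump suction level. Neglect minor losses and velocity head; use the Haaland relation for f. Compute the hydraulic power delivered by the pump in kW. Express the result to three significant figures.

V = 4Q/(πD²) = 0.9054 m/s; Re = 1.34×10^5; ε/D = 4.85×10^-4; f = 0.01932
h_f = f(L/D)V²/2g = 3.265 m
Total head H = z + h_f = 23.9 + 3.265 = 27.17 m
P_hyd = ρgQH = 817.0·9.81·0.0679·27.17 = 14.78 kW

P_hyd ≈ 14.8 kW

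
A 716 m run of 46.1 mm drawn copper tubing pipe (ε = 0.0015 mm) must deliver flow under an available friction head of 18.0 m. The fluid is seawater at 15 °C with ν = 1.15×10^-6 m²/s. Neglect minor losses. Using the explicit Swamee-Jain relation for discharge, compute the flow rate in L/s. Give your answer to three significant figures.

Q ≈ 1.70 L/s

Swamee-Jain (Type II): Q = -0.965·√(gD⁵h_f/L)·ln[ε/(3.7D) + √(3.17ν²L/(gD³h_f))]
√(gD⁵h_f/L) = √(9.81·0.0461⁵·18.0/716) = 2.266×10^-4
ε/(3.7D) = 8.79×10^-6; √(3.17ν²L/(gD³h_f)) = 4.17×10^-4
Q = -0.965·2.266×10^-4·ln(4.253×10^-4) = 0.001697 m³/s
Check: V = 1.02 m/s, Re = 4.08×10^4, f = 0.02187, h_f = 17.9 m ≈ 18.0 m ✓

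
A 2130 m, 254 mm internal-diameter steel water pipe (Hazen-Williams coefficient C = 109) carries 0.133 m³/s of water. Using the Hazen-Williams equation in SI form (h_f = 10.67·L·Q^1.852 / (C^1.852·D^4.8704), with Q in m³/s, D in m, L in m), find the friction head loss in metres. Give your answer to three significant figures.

h_f = 10.67·2130·0.133^1.852 / (109^1.852·0.254^4.8704) = 72.33 m

h_f ≈ 72.3 m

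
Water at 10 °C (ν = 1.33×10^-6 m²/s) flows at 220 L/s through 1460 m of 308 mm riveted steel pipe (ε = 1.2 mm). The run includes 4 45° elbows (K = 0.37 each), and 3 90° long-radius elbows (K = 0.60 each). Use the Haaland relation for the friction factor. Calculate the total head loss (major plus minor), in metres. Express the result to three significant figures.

H_L ≈ 61.3 m

V = 4Q/(πD²) = 2.953 m/s; V²/2g = 0.4444 m
Re = 6.84×10^5, ε/D = 0.00390 → f = 0.02840 (Haaland)
Major: h_f = f(L/D)·V²/2g = 0.02840·4740·0.4444 = 59.84 m
Minor: ΣK = 3.28; h_m = ΣK·V²/2g = 1.458 m
Total H_L = 59.84 + 1.458 = 61.29 m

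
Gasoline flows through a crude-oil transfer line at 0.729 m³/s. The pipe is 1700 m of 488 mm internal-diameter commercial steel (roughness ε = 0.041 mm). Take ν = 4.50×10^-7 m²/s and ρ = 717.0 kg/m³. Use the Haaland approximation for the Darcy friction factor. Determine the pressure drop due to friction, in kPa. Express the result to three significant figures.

V = 4Q/(πD²) = 4·0.729/(π·0.488²) = 3.898 m/s
Re = VD/ν = 3.898·0.488/4.50×10^-7 = 4.23×10^6 → turbulent
ε/D = 0.041/488 = 8.40×10^-5
Haaland: f = 0.01204
h_f = f(L/D)V²/(2g) = 0.01204·(1700/0.488)·3.898²/(2·9.81) = 32.47 m
Δp = ρg·h_f = 717.0·9.81·32.47 = 228.4 kPa

Δp ≈ 228 kPa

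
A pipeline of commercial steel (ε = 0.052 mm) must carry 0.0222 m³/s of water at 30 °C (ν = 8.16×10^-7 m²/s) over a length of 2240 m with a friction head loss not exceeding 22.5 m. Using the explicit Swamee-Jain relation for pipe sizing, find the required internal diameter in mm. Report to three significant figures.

D ≈ 151 mm

Swamee-Jain (Type III): D = 0.66·[ε^1.25·(LQ²/(gh_f))^4.75 + ν·Q^9.4·(L/(gh_f))^5.2]^0.04
LQ²/(gh_f) = 0.005002; L/(gh_f) = 10.15
Term 1 = ε^1.25·(…)^4.75 = 5.20×10^-17; Term 2 = ν·Q^9.4·(…)^5.2 = 3.99×10^-17
D = 0.66·(5.20×10^-17 + 3.99×10^-17)^0.04 = 0.1507 m = 151 mm
Check: V = 1.24 m/s, Re = 2.30×10^5, f = 0.01781, h_f = 20.9 m ≈ 22.5 m ✓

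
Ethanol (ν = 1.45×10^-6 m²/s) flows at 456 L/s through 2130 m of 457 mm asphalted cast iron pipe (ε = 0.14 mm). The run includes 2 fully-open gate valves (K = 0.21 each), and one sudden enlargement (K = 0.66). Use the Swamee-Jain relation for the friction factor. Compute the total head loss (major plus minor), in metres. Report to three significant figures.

H_L ≈ 29.6 m

V = 4Q/(πD²) = 2.780 m/s; V²/2g = 0.3939 m
Re = 8.76×10^5, ε/D = 3.06×10^-4 → f = 0.01591 (Swamee-Jain)
Major: h_f = f(L/D)·V²/2g = 0.01591·4661·0.3939 = 29.20 m
Minor: ΣK = 1.08; h_m = ΣK·V²/2g = 0.4254 m
Total H_L = 29.20 + 0.4254 = 29.63 m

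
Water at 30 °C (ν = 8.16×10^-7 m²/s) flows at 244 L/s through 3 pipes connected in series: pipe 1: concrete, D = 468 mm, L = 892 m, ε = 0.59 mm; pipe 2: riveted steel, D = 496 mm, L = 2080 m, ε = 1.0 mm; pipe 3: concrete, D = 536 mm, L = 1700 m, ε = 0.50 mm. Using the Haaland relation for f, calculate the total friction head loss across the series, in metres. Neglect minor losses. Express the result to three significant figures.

H ≈ 15.9 m

Pipe 1: V = 1.418 m/s, Re = 8.14×10^5, ε/D = 0.00126, f = 0.02111, h_1 = f(L/D)V²/2g = 4.126 m
Pipe 2: V = 1.263 m/s, Re = 7.68×10^5, ε/D = 0.00202, f = 0.02373, h_2 = f(L/D)V²/2g = 8.087 m
Pipe 3: V = 1.081 m/s, Re = 7.10×10^5, ε/D = 9.33×10^-4, f = 0.01974, h_3 = f(L/D)V²/2g = 3.731 m
Series → Q common, losses add: H = Σh = 15.94 m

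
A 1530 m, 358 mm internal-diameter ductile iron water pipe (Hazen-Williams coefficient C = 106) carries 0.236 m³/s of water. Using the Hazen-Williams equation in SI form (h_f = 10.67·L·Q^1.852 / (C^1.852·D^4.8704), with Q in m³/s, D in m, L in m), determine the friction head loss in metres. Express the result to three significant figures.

h_f ≈ 29.7 m

h_f = 10.67·1530·0.236^1.852 / (106^1.852·0.358^4.8704) = 29.74 m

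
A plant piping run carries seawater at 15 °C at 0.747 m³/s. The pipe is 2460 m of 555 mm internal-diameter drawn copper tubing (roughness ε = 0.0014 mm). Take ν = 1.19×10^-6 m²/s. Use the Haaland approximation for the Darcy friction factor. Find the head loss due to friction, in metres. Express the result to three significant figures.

V = 4Q/(πD²) = 4·0.747/(π·0.555²) = 3.088 m/s
Re = VD/ν = 3.088·0.555/1.19×10^-6 = 1.44×10^6 → turbulent
ε/D = 0.0014/555 = 2.52×10^-6
Haaland: f = 0.01096
h_f = f(L/D)V²/(2g) = 0.01096·(2460/0.555)·3.088²/(2·9.81) = 23.61 m

h_f ≈ 23.6 m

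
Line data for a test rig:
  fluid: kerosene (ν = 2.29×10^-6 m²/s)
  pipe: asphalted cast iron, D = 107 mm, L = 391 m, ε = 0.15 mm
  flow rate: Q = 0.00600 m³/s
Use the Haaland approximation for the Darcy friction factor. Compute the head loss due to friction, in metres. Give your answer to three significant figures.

h_f ≈ 2.19 m

V = 4Q/(πD²) = 4·0.00600/(π·0.107²) = 0.6673 m/s
Re = VD/ν = 0.6673·0.107/2.29×10^-6 = 3.12×10^4 → turbulent
ε/D = 0.15/107 = 0.00140
Haaland: f = 0.02639
h_f = f(L/D)V²/(2g) = 0.02639·(391/0.107)·0.6673²/(2·9.81) = 2.189 m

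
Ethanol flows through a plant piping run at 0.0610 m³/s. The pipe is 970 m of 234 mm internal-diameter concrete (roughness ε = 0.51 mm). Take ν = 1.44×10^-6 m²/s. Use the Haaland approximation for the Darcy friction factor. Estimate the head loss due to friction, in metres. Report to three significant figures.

V = 4Q/(πD²) = 4·0.0610/(π·0.234²) = 1.418 m/s
Re = VD/ν = 1.418·0.234/1.44×10^-6 = 2.30×10^5 → turbulent
ε/D = 0.51/234 = 0.00218
Haaland: f = 0.02466
h_f = f(L/D)V²/(2g) = 0.02466·(970/0.234)·1.418²/(2·9.81) = 10.48 m

h_f ≈ 10.5 m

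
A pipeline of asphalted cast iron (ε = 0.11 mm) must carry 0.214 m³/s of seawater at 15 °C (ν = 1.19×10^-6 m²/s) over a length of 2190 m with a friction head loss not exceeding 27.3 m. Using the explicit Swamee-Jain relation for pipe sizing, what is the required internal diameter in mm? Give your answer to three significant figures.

Swamee-Jain (Type III): D = 0.66·[ε^1.25·(LQ²/(gh_f))^4.75 + ν·Q^9.4·(L/(gh_f))^5.2]^0.04
LQ²/(gh_f) = 0.3745; L/(gh_f) = 8.177
Term 1 = ε^1.25·(…)^4.75 = 1.06×10^-7; Term 2 = ν·Q^9.4·(…)^5.2 = 3.37×10^-8
D = 0.66·(1.06×10^-7 + 3.37×10^-8)^0.04 = 0.3510 m = 351 mm
Check: V = 2.21 m/s, Re = 6.52×10^5, f = 0.01621, h_f = 25.2 m ≈ 27.3 m ✓

D ≈ 351 mm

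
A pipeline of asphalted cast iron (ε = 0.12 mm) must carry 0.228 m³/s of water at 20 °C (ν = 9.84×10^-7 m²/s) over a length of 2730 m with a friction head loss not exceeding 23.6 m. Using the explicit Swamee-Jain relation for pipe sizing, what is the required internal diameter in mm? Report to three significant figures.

D ≈ 387 mm

Swamee-Jain (Type III): D = 0.66·[ε^1.25·(LQ²/(gh_f))^4.75 + ν·Q^9.4·(L/(gh_f))^5.2]^0.04
LQ²/(gh_f) = 0.6130; L/(gh_f) = 11.79
Term 1 = ε^1.25·(…)^4.75 = 1.23×10^-6; Term 2 = ν·Q^9.4·(…)^5.2 = 3.39×10^-7
D = 0.66·(1.23×10^-6 + 3.39×10^-7)^0.04 = 0.3867 m = 387 mm
Check: V = 1.94 m/s, Re = 7.63×10^5, f = 0.01605, h_f = 21.8 m ≈ 23.6 m ✓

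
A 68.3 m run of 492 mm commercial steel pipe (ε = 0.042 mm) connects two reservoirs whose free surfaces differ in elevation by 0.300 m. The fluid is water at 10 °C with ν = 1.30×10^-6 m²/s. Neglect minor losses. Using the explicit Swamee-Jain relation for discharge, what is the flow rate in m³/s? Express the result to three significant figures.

Swamee-Jain (Type II): Q = -0.965·√(gD⁵h_f/L)·ln[ε/(3.7D) + √(3.17ν²L/(gD³h_f))]
√(gD⁵h_f/L) = √(9.81·0.492⁵·0.300/68.3) = 0.03525
ε/(3.7D) = 2.31×10^-5; √(3.17ν²L/(gD³h_f)) = 3.23×10^-5
Q = -0.965·0.03525·ln(5.538×10^-5) = 0.3334 m³/s
Check: V = 1.75 m/s, Re = 6.64×10^5, f = 0.01384, h_f = 0.301 m ≈ 0.300 m ✓

Q ≈ 0.333 m³/s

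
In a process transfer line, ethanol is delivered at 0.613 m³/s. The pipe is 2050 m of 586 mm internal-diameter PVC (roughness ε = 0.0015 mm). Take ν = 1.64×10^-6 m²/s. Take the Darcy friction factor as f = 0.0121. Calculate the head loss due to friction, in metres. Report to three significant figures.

h_f ≈ 11.1 m

V = 4Q/(πD²) = 4·0.613/(π·0.586²) = 2.273 m/s
h_f = f(L/D)V²/(2g) = 0.01210·(2050/0.586)·2.273²/(2·9.81) = 11.15 m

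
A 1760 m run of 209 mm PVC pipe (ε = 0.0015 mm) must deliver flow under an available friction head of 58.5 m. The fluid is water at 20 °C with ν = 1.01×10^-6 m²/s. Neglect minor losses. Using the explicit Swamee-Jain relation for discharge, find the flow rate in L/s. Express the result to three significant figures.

Swamee-Jain (Type II): Q = -0.965·√(gD⁵h_f/L)·ln[ε/(3.7D) + √(3.17ν²L/(gD³h_f))]
√(gD⁵h_f/L) = √(9.81·0.209⁵·58.5/1760) = 0.01140
ε/(3.7D) = 1.94×10^-6; √(3.17ν²L/(gD³h_f)) = 3.30×10^-5
Q = -0.965·0.01140·ln(3.490×10^-5) = 0.1129 m³/s
Check: V = 3.29 m/s, Re = 6.81×10^5, f = 0.01254, h_f = 58.3 m ≈ 58.5 m ✓

Q ≈ 113 L/s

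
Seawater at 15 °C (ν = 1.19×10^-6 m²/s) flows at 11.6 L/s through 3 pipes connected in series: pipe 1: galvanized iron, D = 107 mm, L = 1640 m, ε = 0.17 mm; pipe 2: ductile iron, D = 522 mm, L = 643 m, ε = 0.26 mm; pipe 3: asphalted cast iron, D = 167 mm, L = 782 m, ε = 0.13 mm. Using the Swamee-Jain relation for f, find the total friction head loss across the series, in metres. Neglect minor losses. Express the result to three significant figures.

H ≈ 32.6 m

Pipe 1: V = 1.290 m/s, Re = 1.16×10^5, ε/D = 0.00159, f = 0.02396, h_1 = f(L/D)V²/2g = 31.14 m
Pipe 2: V = 0.05420 m/s, Re = 2.38×10^4, ε/D = 4.98×10^-4, f = 0.02603, h_2 = f(L/D)V²/2g = 0.004801 m
Pipe 3: V = 0.5296 m/s, Re = 7.43×10^4, ε/D = 7.78×10^-4, f = 0.02229, h_3 = f(L/D)V²/2g = 1.492 m
Series → Q common, losses add: H = Σh = 32.64 m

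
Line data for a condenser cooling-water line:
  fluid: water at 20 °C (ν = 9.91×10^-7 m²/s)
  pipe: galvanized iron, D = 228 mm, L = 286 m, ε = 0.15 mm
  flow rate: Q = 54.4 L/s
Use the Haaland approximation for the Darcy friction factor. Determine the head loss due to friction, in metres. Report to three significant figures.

V = 4Q/(πD²) = 4·0.0544/(π·0.228²) = 1.332 m/s
Re = VD/ν = 1.332·0.228/9.91×10^-7 = 3.07×10^5 → turbulent
ε/D = 0.15/228 = 6.58×10^-4
Haaland: f = 0.01891
h_f = f(L/D)V²/(2g) = 0.01891·(286/0.228)·1.332²/(2·9.81) = 2.147 m

h_f ≈ 2.15 m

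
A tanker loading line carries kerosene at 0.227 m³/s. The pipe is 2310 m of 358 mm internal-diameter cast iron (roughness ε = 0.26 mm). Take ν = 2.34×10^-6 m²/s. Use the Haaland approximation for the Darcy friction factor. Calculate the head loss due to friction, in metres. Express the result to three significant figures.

V = 4Q/(πD²) = 4·0.227/(π·0.358²) = 2.255 m/s
Re = VD/ν = 2.255·0.358/2.34×10^-6 = 3.45×10^5 → turbulent
ε/D = 0.26/358 = 7.26×10^-4
Haaland: f = 0.01915
h_f = f(L/D)V²/(2g) = 0.01915·(2310/0.358)·2.255²/(2·9.81) = 32.03 m

h_f ≈ 32.0 m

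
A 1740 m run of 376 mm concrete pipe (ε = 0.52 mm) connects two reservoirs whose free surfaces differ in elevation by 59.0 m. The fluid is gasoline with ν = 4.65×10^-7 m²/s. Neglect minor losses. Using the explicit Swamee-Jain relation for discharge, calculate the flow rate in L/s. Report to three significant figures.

Swamee-Jain (Type II): Q = -0.965·√(gD⁵h_f/L)·ln[ε/(3.7D) + √(3.17ν²L/(gD³h_f))]
√(gD⁵h_f/L) = √(9.81·0.376⁵·59.0/1740) = 0.05000
ε/(3.7D) = 3.74×10^-4; √(3.17ν²L/(gD³h_f)) = 6.23×10^-6
Q = -0.965·0.05000·ln(3.800×10^-4) = 0.3800 m³/s
Check: V = 3.42 m/s, Re = 2.77×10^6, f = 0.02141, h_f = 59.1 m ≈ 59.0 m ✓

Q ≈ 380 L/s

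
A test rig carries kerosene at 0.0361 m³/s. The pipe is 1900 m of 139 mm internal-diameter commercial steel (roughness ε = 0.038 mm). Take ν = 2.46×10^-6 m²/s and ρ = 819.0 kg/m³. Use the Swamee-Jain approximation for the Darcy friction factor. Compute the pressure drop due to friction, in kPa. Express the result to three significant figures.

V = 4Q/(πD²) = 4·0.0361/(π·0.139²) = 2.379 m/s
Re = VD/ν = 2.379·0.139/2.46×10^-6 = 1.34×10^5 → turbulent
ε/D = 0.038/139 = 2.73×10^-4
Swamee-Jain: f = 0.01854
h_f = f(L/D)V²/(2g) = 0.01854·(1900/0.139)·2.379²/(2·9.81) = 73.12 m
Δp = ρg·h_f = 819.0·9.81·73.12 = 587.5 kPa

Δp ≈ 587 kPa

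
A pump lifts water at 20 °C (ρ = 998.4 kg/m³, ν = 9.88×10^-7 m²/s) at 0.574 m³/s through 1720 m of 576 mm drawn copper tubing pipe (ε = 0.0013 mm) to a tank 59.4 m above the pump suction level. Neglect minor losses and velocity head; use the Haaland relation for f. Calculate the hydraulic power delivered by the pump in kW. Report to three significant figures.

V = 4Q/(πD²) = 2.203 m/s; Re = 1.28×10^6; ε/D = 2.26×10^-6; f = 0.01116
h_f = f(L/D)V²/2g = 8.239 m
Total head H = z + h_f = 59.4 + 8.239 = 67.64 m
P_hyd = ρgQH = 998.4·9.81·0.574·67.64 = 380.3 kW

P_hyd ≈ 380 kW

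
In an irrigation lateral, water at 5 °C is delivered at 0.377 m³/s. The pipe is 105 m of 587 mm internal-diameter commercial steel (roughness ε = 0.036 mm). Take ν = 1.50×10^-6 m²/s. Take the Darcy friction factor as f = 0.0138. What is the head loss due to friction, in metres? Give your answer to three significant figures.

h_f ≈ 0.244 m

V = 4Q/(πD²) = 4·0.377/(π·0.587²) = 1.393 m/s
h_f = f(L/D)V²/(2g) = 0.01380·(105/0.587)·1.393²/(2·9.81) = 0.2442 m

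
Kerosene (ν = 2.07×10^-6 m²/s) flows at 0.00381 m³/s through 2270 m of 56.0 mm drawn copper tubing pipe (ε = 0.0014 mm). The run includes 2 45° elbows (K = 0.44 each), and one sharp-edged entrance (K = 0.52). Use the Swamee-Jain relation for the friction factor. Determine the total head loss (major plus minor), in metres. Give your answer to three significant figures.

H_L ≈ 108 m

V = 4Q/(πD²) = 1.547 m/s; V²/2g = 0.1220 m
Re = 4.18×10^4, ε/D = 2.50×10^-5 → f = 0.02171 (Swamee-Jain)
Major: h_f = f(L/D)·V²/2g = 0.02171·40536·0.1220 = 107.3 m
Minor: ΣK = 1.40; h_m = ΣK·V²/2g = 0.1707 m
Total H_L = 107.3 + 0.1707 = 107.5 m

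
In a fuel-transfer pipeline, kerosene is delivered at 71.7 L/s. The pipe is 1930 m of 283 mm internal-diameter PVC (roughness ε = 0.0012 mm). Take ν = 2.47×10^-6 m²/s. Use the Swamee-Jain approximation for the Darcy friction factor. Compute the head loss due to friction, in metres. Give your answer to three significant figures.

h_f ≈ 7.65 m

V = 4Q/(πD²) = 4·0.0717/(π·0.283²) = 1.140 m/s
Re = VD/ν = 1.140·0.283/2.47×10^-6 = 1.31×10^5 → turbulent
ε/D = 0.0012/283 = 4.24×10^-6
Swamee-Jain: f = 0.01694
h_f = f(L/D)V²/(2g) = 0.01694·(1930/0.283)·1.140²/(2·9.81) = 7.649 m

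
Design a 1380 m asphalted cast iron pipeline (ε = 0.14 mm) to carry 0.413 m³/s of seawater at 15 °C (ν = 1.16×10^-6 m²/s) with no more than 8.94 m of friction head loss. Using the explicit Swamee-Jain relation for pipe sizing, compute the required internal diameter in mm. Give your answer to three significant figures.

Swamee-Jain (Type III): D = 0.66·[ε^1.25·(LQ²/(gh_f))^4.75 + ν·Q^9.4·(L/(gh_f))^5.2]^0.04
LQ²/(gh_f) = 2.684; L/(gh_f) = 15.74
Term 1 = ε^1.25·(…)^4.75 = 0.00166; Term 2 = ν·Q^9.4·(…)^5.2 = 4.77×10^-4
D = 0.66·(0.00166 + 4.77×10^-4)^0.04 = 0.5161 m = 516 mm
Check: V = 1.97 m/s, Re = 8.78×10^5, f = 0.01559, h_f = 8.28 m ≈ 8.94 m ✓

D ≈ 516 mm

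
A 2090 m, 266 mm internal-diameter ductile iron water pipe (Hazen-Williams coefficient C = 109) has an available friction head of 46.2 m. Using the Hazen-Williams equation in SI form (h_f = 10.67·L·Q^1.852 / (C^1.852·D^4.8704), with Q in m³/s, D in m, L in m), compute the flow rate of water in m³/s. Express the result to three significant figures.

Q ≈ 0.119 m³/s

Rearranging: Q = [h_f·C^1.852·D^4.8704 / (10.67·L)]^(1/1.852)
Q = [46.2·109^1.852·0.266^4.8704 / (10.67·2090)]^0.540 = 0.1191 m³/s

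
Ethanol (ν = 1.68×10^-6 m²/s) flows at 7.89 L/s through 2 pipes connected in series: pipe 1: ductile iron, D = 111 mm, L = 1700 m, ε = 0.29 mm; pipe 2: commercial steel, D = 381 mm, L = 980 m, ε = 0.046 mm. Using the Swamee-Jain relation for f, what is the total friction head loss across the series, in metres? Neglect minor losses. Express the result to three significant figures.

Pipe 1: V = 0.8153 m/s, Re = 5.39×10^4, ε/D = 0.00261, f = 0.02796, h_1 = f(L/D)V²/2g = 14.51 m
Pipe 2: V = 0.06920 m/s, Re = 1.57×10^4, ε/D = 1.21×10^-4, f = 0.02773, h_2 = f(L/D)V²/2g = 0.01741 m
Series → Q common, losses add: H = Σh = 14.53 m

H ≈ 14.5 m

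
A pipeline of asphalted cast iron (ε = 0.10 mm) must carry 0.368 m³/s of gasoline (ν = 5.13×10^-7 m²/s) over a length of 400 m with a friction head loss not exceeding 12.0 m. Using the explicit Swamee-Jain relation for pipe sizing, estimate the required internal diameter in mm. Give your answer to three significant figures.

Swamee-Jain (Type III): D = 0.66·[ε^1.25·(LQ²/(gh_f))^4.75 + ν·Q^9.4·(L/(gh_f))^5.2]^0.04
LQ²/(gh_f) = 0.4602; L/(gh_f) = 3.398
Term 1 = ε^1.25·(…)^4.75 = 2.50×10^-7; Term 2 = ν·Q^9.4·(…)^5.2 = 2.46×10^-8
D = 0.66·(2.50×10^-7 + 2.46×10^-8)^0.04 = 0.3607 m = 361 mm
Check: V = 3.60 m/s, Re = 2.53×10^6, f = 0.01508, h_f = 11.1 m ≈ 12.0 m ✓

D ≈ 361 mm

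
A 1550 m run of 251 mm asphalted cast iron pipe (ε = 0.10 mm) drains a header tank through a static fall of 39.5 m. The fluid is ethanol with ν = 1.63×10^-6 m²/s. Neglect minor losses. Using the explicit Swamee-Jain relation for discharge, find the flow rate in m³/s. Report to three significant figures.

Swamee-Jain (Type II): Q = -0.965·√(gD⁵h_f/L)·ln[ε/(3.7D) + √(3.17ν²L/(gD³h_f))]
√(gD⁵h_f/L) = √(9.81·0.251⁵·39.5/1550) = 0.01578
ε/(3.7D) = 1.08×10^-4; √(3.17ν²L/(gD³h_f)) = 4.62×10^-5
Q = -0.965·0.01578·ln(1.538×10^-4) = 0.1337 m³/s
Check: V = 2.70 m/s, Re = 4.16×10^5, f = 0.01730, h_f = 39.8 m ≈ 39.5 m ✓

Q ≈ 0.134 m³/s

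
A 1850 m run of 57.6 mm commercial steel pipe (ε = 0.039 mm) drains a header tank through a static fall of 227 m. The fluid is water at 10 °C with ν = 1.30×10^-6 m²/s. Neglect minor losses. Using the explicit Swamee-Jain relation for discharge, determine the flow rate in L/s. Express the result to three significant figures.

Q ≈ 6.74 L/s

Swamee-Jain (Type II): Q = -0.965·√(gD⁵h_f/L)·ln[ε/(3.7D) + √(3.17ν²L/(gD³h_f))]
√(gD⁵h_f/L) = √(9.81·0.0576⁵·227/1850) = 8.736×10^-4
ε/(3.7D) = 1.83×10^-4; √(3.17ν²L/(gD³h_f)) = 1.53×10^-4
Q = -0.965·8.736×10^-4·ln(3.356×10^-4) = 0.006744 m³/s
Check: V = 2.59 m/s, Re = 1.15×10^5, f = 0.02083, h_f = 228 m ≈ 227 m ✓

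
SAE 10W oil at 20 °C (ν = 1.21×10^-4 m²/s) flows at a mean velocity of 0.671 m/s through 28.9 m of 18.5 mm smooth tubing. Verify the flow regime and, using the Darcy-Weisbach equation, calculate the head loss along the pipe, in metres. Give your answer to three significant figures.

h_f ≈ 22.4 m

Re = VD/ν = 0.671·0.01850/1.21×10^-4 = 103 → laminar (Re < 2300)
f = 64/Re = 0.6238
h_f = f(L/D)V²/(2g) = 0.6238·(28.9/0.01850)·0.671²/(2·9.81) = 22.36 m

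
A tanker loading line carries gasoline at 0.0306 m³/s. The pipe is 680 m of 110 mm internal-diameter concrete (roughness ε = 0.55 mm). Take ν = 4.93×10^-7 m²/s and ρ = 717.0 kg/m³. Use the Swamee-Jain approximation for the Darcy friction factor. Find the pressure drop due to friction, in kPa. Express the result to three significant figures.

Δp ≈ 703 kPa

V = 4Q/(πD²) = 4·0.0306/(π·0.110²) = 3.220 m/s
Re = VD/ν = 3.220·0.110/4.93×10^-7 = 7.18×10^5 → turbulent
ε/D = 0.55/110 = 0.00500
Swamee-Jain: f = 0.03058
h_f = f(L/D)V²/(2g) = 0.03058·(680/0.110)·3.220²/(2·9.81) = 99.88 m
Δp = ρg·h_f = 717.0·9.81·99.88 = 702.5 kPa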